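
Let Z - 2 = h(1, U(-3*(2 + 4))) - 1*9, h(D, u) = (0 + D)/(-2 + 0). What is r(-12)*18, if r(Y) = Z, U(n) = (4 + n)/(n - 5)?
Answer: -135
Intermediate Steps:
U(n) = (4 + n)/(-5 + n)
h(D, u) = -D/2 (h(D, u) = D/(-2) = D*(-½) = -D/2)
Z = -15/2 (Z = 2 + (-½*1 - 1*9) = 2 + (-½ - 9) = 2 - 19/2 = -15/2 ≈ -7.5000)
r(Y) = -15/2
r(-12)*18 = -15/2*18 = -135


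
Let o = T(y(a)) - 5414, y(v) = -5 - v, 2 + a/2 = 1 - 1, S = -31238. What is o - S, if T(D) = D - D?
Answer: 25824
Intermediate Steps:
a = -4 (a = -4 + 2*(1 - 1) = -4 + 2*0 = -4 + 0 = -4)
T(D) = 0
o = -5414 (o = 0 - 5414 = -5414)
o - S = -5414 - 1*(-31238) = -5414 + 31238 = 25824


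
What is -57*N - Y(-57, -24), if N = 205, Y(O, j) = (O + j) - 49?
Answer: -11555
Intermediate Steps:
Y(O, j) = -49 + O + j
-57*N - Y(-57, -24) = -57*205 - (-49 - 57 - 24) = -11685 - 1*(-130) = -11685 + 130 = -11555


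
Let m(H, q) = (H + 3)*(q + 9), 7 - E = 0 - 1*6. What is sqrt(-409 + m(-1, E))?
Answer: I*sqrt(365) ≈ 19.105*I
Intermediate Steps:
E = 13 (E = 7 - (0 - 1*6) = 7 - (0 - 6) = 7 - 1*(-6) = 7 + 6 = 13)
m(H, q) = (3 + H)*(9 + q)
sqrt(-409 + m(-1, E)) = sqrt(-409 + (27 + 3*13 + 9*(-1) - 1*13)) = sqrt(-409 + (27 + 39 - 9 - 13)) = sqrt(-409 + 44) = sqrt(-365) = I*sqrt(365)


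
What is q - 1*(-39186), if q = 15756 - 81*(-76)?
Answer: 61098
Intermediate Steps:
q = 21912 (q = 15756 - 1*(-6156) = 15756 + 6156 = 21912)
q - 1*(-39186) = 21912 - 1*(-39186) = 21912 + 39186 = 61098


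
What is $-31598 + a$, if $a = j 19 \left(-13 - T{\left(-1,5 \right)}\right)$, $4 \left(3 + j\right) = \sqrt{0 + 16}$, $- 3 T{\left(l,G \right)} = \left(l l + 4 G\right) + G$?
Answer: $- \frac{94300}{3} \approx -31433.0$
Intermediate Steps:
$T{\left(l,G \right)} = - \frac{5 G}{3} - \frac{l^{2}}{3}$ ($T{\left(l,G \right)} = - \frac{\left(l l + 4 G\right) + G}{3} = - \frac{\left(l^{2} + 4 G\right) + G}{3} = - \frac{l^{2} + 5 G}{3} = - \frac{5 G}{3} - \frac{l^{2}}{3}$)
$j = -2$ ($j = -3 + \frac{\sqrt{0 + 16}}{4} = -3 + \frac{\sqrt{16}}{4} = -3 + \frac{1}{4} \cdot 4 = -3 + 1 = -2$)
$a = \frac{494}{3}$ ($a = \left(-2\right) 19 \left(-13 - \left(\left(- \frac{5}{3}\right) 5 - \frac{\left(-1\right)^{2}}{3}\right)\right) = - 38 \left(-13 - \left(- \frac{25}{3} - \frac{1}{3}\right)\right) = - 38 \left(-13 - - \frac{26}{3}\right) = - 38 \left(-13 + \frac{26}{3}\right) = \left(-38\right) \left(- \frac{13}{3}\right) = \frac{494}{3} \approx 164.67$)
$-31598 + a = -31598 + \frac{494}{3} = - \frac{94300}{3}$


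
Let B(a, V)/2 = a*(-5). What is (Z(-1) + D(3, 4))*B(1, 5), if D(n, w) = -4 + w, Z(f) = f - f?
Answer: 0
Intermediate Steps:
B(a, V) = -10*a (B(a, V) = 2*(a*(-5)) = 2*(-5*a) = -10*a)
Z(f) = 0
(Z(-1) + D(3, 4))*B(1, 5) = (0 + (-4 + 4))*(-10*1) = (0 + 0)*(-10) = 0*(-10) = 0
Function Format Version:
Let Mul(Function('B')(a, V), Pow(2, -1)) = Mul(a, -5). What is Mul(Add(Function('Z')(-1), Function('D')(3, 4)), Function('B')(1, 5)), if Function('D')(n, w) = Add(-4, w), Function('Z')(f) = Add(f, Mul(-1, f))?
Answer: 0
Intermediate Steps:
Function('B')(a, V) = Mul(-10, a) (Function('B')(a, V) = Mul(2, Mul(a, -5)) = Mul(2, Mul(-5, a)) = Mul(-10, a))
Function('Z')(f) = 0
Mul(Add(Function('Z')(-1), Function('D')(3, 4)), Function('B')(1, 5)) = Mul(Add(0, Add(-4, 4)), Mul(-10, 1)) = Mul(Add(0, 0), -10) = Mul(0, -10) = 0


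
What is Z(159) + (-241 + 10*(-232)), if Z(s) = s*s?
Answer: 22720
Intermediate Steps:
Z(s) = s²
Z(159) + (-241 + 10*(-232)) = 159² + (-241 + 10*(-232)) = 25281 + (-241 - 2320) = 25281 - 2561 = 22720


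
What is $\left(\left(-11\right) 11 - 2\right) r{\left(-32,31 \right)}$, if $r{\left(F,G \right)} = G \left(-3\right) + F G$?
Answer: $133455$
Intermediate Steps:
$r{\left(F,G \right)} = - 3 G + F G$
$\left(\left(-11\right) 11 - 2\right) r{\left(-32,31 \right)} = \left(\left(-11\right) 11 - 2\right) 31 \left(-3 - 32\right) = \left(-121 - 2\right) 31 \left(-35\right) = \left(-123\right) \left(-1085\right) = 133455$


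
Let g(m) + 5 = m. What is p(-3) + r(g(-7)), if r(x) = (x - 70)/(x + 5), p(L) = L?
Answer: 61/7 ≈ 8.7143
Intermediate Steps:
g(m) = -5 + m
r(x) = (-70 + x)/(5 + x)
p(-3) + r(g(-7)) = -3 + (-70 + (-5 - 7))/(5 + (-5 - 7)) = -3 + (-70 - 12)/(5 - 12) = -3 - 82/(-7) = -3 - 1/7*(-82) = -3 + 82/7 = 61/7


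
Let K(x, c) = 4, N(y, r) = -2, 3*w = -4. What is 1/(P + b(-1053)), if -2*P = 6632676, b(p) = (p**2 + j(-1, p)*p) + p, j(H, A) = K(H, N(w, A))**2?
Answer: -1/2225430 ≈ -4.4935e-7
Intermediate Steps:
w = -4/3 (w = (1/3)*(-4) = -4/3 ≈ -1.3333)
j(H, A) = 16 (j(H, A) = 4**2 = 16)
b(p) = p**2 + 17*p (b(p) = (p**2 + 16*p) + p = p**2 + 17*p)
P = -3316338 (P = -1/2*6632676 = -3316338)
1/(P + b(-1053)) = 1/(-3316338 - 1053*(17 - 1053)) = 1/(-3316338 - 1053*(-1036)) = 1/(-3316338 + 1090908) = 1/(-2225430) = -1/2225430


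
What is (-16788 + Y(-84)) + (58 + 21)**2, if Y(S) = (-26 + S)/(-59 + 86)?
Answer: -284879/27 ≈ -10551.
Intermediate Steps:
Y(S) = -26/27 + S/27 (Y(S) = (-26 + S)/27 = (-26 + S)*(1/27) = -26/27 + S/27)
(-16788 + Y(-84)) + (58 + 21)**2 = (-16788 + (-26/27 + (1/27)*(-84))) + (58 + 21)**2 = (-16788 + (-26/27 - 28/9)) + 79**2 = (-16788 - 110/27) + 6241 = -453386/27 + 6241 = -284879/27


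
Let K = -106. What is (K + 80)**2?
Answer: 676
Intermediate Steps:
(K + 80)**2 = (-106 + 80)**2 = (-26)**2 = 676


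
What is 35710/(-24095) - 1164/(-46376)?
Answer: -81402019/55871486 ≈ -1.4570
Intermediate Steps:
35710/(-24095) - 1164/(-46376) = 35710*(-1/24095) - 1164*(-1/46376) = -7142/4819 + 291/11594 = -81402019/55871486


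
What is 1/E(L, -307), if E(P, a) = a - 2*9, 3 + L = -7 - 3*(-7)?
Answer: -1/325 ≈ -0.0030769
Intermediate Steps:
L = 11 (L = -3 + (-7 - 3*(-7)) = -3 + (-7 + 21) = -3 + 14 = 11)
E(P, a) = -18 + a (E(P, a) = a - 18 = -18 + a)
1/E(L, -307) = 1/(-18 - 307) = 1/(-325) = -1/325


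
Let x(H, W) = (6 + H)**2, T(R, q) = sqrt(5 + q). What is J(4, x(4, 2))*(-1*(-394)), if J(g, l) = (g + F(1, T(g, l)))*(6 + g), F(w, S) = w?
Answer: 19700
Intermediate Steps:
J(g, l) = (1 + g)*(6 + g) (J(g, l) = (g + 1)*(6 + g) = (1 + g)*(6 + g))
J(4, x(4, 2))*(-1*(-394)) = (6 + 4**2 + 7*4)*(-1*(-394)) = (6 + 16 + 28)*394 = 50*394 = 19700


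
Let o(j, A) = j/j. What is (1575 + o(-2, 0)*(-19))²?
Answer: 2421136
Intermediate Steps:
o(j, A) = 1
(1575 + o(-2, 0)*(-19))² = (1575 + 1*(-19))² = (1575 - 19)² = 1556² = 2421136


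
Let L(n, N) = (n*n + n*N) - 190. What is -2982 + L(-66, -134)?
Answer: 10028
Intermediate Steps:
L(n, N) = -190 + n² + N*n (L(n, N) = (n² + N*n) - 190 = -190 + n² + N*n)
-2982 + L(-66, -134) = -2982 + (-190 + (-66)² - 134*(-66)) = -2982 + (-190 + 4356 + 8844) = -2982 + 13010 = 10028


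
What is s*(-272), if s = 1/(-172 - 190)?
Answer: 136/181 ≈ 0.75138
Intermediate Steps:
s = -1/362 (s = 1/(-362) = -1/362 ≈ -0.0027624)
s*(-272) = -1/362*(-272) = 136/181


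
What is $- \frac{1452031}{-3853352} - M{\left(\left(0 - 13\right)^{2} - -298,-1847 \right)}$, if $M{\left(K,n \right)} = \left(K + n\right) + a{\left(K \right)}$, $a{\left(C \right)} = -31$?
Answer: $\frac{5438531703}{3853352} \approx 1411.4$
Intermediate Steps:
$M{\left(K,n \right)} = -31 + K + n$ ($M{\left(K,n \right)} = \left(K + n\right) - 31 = -31 + K + n$)
$- \frac{1452031}{-3853352} - M{\left(\left(0 - 13\right)^{2} - -298,-1847 \right)} = - \frac{1452031}{-3853352} - \left(-31 + \left(\left(0 - 13\right)^{2} - -298\right) - 1847\right) = \left(-1452031\right) \left(- \frac{1}{3853352}\right) - \left(-31 + \left(\left(-13\right)^{2} + 298\right) - 1847\right) = \frac{1452031}{3853352} - \left(-31 + \left(169 + 298\right) - 1847\right) = \frac{1452031}{3853352} - \left(-31 + 467 - 1847\right) = \frac{1452031}{3853352} - -1411 = \frac{1452031}{3853352} + 1411 = \frac{5438531703}{3853352}$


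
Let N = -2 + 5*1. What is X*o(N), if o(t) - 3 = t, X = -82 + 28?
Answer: -324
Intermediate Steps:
N = 3 (N = -2 + 5 = 3)
X = -54
o(t) = 3 + t
X*o(N) = -54*(3 + 3) = -54*6 = -324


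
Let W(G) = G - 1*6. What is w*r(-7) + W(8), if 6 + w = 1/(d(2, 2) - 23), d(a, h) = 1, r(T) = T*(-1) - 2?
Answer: -621/22 ≈ -28.227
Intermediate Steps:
W(G) = -6 + G (W(G) = G - 6 = -6 + G)
r(T) = -2 - T (r(T) = -T - 2 = -2 - T)
w = -133/22 (w = -6 + 1/(1 - 23) = -6 + 1/(-22) = -6 - 1/22 = -133/22 ≈ -6.0455)
w*r(-7) + W(8) = -133*(-2 - 1*(-7))/22 + (-6 + 8) = -133*(-2 + 7)/22 + 2 = -133/22*5 + 2 = -665/22 + 2 = -621/22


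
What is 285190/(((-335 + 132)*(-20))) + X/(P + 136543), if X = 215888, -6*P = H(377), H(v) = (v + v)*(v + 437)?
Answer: 3193307353/41716906 ≈ 76.547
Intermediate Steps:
H(v) = 2*v*(437 + v) (H(v) = (2*v)*(437 + v) = 2*v*(437 + v))
P = -306878/3 (P = -377*(437 + 377)/3 = -377*814/3 = -1/6*613756 = -306878/3 ≈ -1.0229e+5)
285190/(((-335 + 132)*(-20))) + X/(P + 136543) = 285190/(((-335 + 132)*(-20))) + 215888/(-306878/3 + 136543) = 285190/((-203*(-20))) + 215888/(102751/3) = 285190/4060 + 215888*(3/102751) = 285190*(1/4060) + 647664/102751 = 28519/406 + 647664/102751 = 3193307353/41716906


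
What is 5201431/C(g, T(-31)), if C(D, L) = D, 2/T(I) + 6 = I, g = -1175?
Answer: -5201431/1175 ≈ -4426.8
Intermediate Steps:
T(I) = 2/(-6 + I)
5201431/C(g, T(-31)) = 5201431/(-1175) = 5201431*(-1/1175) = -5201431/1175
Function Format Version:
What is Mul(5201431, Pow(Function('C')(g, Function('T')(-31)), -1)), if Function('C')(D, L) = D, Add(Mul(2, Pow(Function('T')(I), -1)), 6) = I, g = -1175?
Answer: Rational(-5201431, 1175) ≈ -4426.8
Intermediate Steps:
Function('T')(I) = Mul(2, Pow(Add(-6, I), -1))
Mul(5201431, Pow(Function('C')(g, Function('T')(-31)), -1)) = Mul(5201431, Pow(-1175, -1)) = Mul(5201431, Rational(-1, 1175)) = Rational(-5201431, 1175)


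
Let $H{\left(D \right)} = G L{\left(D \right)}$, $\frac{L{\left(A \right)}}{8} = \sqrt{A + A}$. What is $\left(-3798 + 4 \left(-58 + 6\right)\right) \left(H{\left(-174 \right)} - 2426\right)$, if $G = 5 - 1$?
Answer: $9718556 - 256384 i \sqrt{87} \approx 9.7186 \cdot 10^{6} - 2.3914 \cdot 10^{6} i$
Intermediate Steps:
$L{\left(A \right)} = 8 \sqrt{2} \sqrt{A}$ ($L{\left(A \right)} = 8 \sqrt{A + A} = 8 \sqrt{2 A} = 8 \sqrt{2} \sqrt{A}$)
$G = 4$
$H{\left(D \right)} = 32 \sqrt{2} \sqrt{D}$ ($H{\left(D \right)} = 4 \cdot 8 \sqrt{2} \sqrt{D} = 32 \sqrt{2} \sqrt{D}$)
$\left(-3798 + 4 \left(-58 + 6\right)\right) \left(H{\left(-174 \right)} - 2426\right) = \left(-3798 + 4 \left(-58 + 6\right)\right) \left(32 \sqrt{2} \sqrt{-174} - 2426\right) = \left(-3798 + 4 \left(-52\right)\right) \left(32 \sqrt{2} i \sqrt{174} - 2426\right) = \left(-3798 - 208\right) \left(64 i \sqrt{87} - 2426\right) = - 4006 \left(-2426 + 64 i \sqrt{87}\right) = 9718556 - 256384 i \sqrt{87}$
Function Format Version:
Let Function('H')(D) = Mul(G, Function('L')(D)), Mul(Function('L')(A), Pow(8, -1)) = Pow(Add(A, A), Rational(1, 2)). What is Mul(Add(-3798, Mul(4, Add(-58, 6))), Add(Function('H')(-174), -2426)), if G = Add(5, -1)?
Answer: Add(9718556, Mul(-256384, I, Pow(87, Rational(1, 2)))) ≈ Add(9.7186e+6, Mul(-2.3914e+6, I))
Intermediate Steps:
Function('L')(A) = Mul(8, Pow(2, Rational(1, 2)), Pow(A, Rational(1, 2))) (Function('L')(A) = Mul(8, Pow(Add(A, A), Rational(1, 2))) = Mul(8, Pow(Mul(2, A), Rational(1, 2))) = Mul(8, Mul(Pow(2, Rational(1, 2)), Pow(A, Rational(1, 2)))) = Mul(8, Pow(2, Rational(1, 2)), Pow(A, Rational(1, 2))))
G = 4
Function('H')(D) = Mul(32, Pow(2, Rational(1, 2)), Pow(D, Rational(1, 2))) (Function('H')(D) = Mul(4, Mul(8, Pow(2, Rational(1, 2)), Pow(D, Rational(1, 2)))) = Mul(32, Pow(2, Rational(1, 2)), Pow(D, Rational(1, 2))))
Mul(Add(-3798, Mul(4, Add(-58, 6))), Add(Function('H')(-174), -2426)) = Mul(Add(-3798, Mul(4, Add(-58, 6))), Add(Mul(32, Pow(2, Rational(1, 2)), Pow(-174, Rational(1, 2))), -2426)) = Mul(Add(-3798, Mul(4, -52)), Add(Mul(32, Pow(2, Rational(1, 2)), Mul(I, Pow(174, Rational(1, 2)))), -2426)) = Mul(Add(-3798, -208), Add(Mul(64, I, Pow(87, Rational(1, 2))), -2426)) = Mul(-4006, Add(-2426, Mul(64, I, Pow(87, Rational(1, 2))))) = Add(9718556, Mul(-256384, I, Pow(87, Rational(1, 2))))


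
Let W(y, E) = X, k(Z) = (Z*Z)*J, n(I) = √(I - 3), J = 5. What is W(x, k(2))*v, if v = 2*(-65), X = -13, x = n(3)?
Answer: 1690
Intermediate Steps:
n(I) = √(-3 + I)
x = 0 (x = √(-3 + 3) = √0 = 0)
k(Z) = 5*Z² (k(Z) = (Z*Z)*5 = Z²*5 = 5*Z²)
W(y, E) = -13
v = -130
W(x, k(2))*v = -13*(-130) = 1690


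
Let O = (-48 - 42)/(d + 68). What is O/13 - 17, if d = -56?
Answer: -457/26 ≈ -17.577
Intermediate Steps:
O = -15/2 (O = (-48 - 42)/(-56 + 68) = -90/12 = -90*1/12 = -15/2 ≈ -7.5000)
O/13 - 17 = -15/2/13 - 17 = -15/2*1/13 - 17 = -15/26 - 17 = -457/26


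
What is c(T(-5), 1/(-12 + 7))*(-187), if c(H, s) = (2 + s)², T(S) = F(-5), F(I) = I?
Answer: -15147/25 ≈ -605.88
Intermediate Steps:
T(S) = -5
c(T(-5), 1/(-12 + 7))*(-187) = (2 + 1/(-12 + 7))²*(-187) = (2 + 1/(-5))²*(-187) = (2 - ⅕)²*(-187) = (9/5)²*(-187) = (81/25)*(-187) = -15147/25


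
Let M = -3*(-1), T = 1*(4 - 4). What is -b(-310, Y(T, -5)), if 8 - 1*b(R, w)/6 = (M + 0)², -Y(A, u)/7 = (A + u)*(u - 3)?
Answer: 6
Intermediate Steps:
T = 0 (T = 1*0 = 0)
M = 3
Y(A, u) = -7*(-3 + u)*(A + u) (Y(A, u) = -7*(A + u)*(u - 3) = -7*(A + u)*(-3 + u) = -7*(-3 + u)*(A + u))
b(R, w) = -6 (b(R, w) = 48 - 6*(3 + 0)² = 48 - 6*3² = 48 - 6*9 = 48 - 54 = -6)
-b(-310, Y(T, -5)) = -1*(-6) = 6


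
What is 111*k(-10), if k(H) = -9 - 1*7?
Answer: -1776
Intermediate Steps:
k(H) = -16 (k(H) = -9 - 7 = -16)
111*k(-10) = 111*(-16) = -1776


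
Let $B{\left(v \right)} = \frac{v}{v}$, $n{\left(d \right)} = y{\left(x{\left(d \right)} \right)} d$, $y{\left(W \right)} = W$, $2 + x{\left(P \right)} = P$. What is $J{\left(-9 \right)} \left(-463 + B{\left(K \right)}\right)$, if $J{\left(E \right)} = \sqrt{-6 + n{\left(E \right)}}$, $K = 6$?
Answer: $- 462 \sqrt{93} \approx -4455.4$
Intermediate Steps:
$x{\left(P \right)} = -2 + P$
$n{\left(d \right)} = d \left(-2 + d\right)$ ($n{\left(d \right)} = \left(-2 + d\right) d = d \left(-2 + d\right)$)
$B{\left(v \right)} = 1$
$J{\left(E \right)} = \sqrt{-6 + E \left(-2 + E\right)}$
$J{\left(-9 \right)} \left(-463 + B{\left(K \right)}\right) = \sqrt{-6 - 9 \left(-2 - 9\right)} \left(-463 + 1\right) = \sqrt{-6 - -99} \left(-462\right) = \sqrt{-6 + 99} \left(-462\right) = \sqrt{93} \left(-462\right) = - 462 \sqrt{93}$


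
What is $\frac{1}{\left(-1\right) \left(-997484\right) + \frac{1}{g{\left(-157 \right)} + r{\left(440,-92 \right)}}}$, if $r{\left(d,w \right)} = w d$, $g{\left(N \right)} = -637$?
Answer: $\frac{41117}{41013549627} \approx 1.0025 \cdot 10^{-6}$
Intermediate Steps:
$r{\left(d,w \right)} = d w$
$\frac{1}{\left(-1\right) \left(-997484\right) + \frac{1}{g{\left(-157 \right)} + r{\left(440,-92 \right)}}} = \frac{1}{\left(-1\right) \left(-997484\right) + \frac{1}{-637 + 440 \left(-92\right)}} = \frac{1}{997484 + \frac{1}{-637 - 40480}} = \frac{1}{997484 + \frac{1}{-41117}} = \frac{1}{997484 - \frac{1}{41117}} = \frac{1}{\frac{41013549627}{41117}} = \frac{41117}{41013549627}$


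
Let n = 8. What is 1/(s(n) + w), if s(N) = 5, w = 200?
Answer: 1/205 ≈ 0.0048781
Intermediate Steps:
1/(s(n) + w) = 1/(5 + 200) = 1/205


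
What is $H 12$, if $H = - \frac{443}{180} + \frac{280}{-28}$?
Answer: $- \frac{2243}{15} \approx -149.53$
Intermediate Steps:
$H = - \frac{2243}{180}$ ($H = \left(-443\right) \frac{1}{180} + 280 \left(- \frac{1}{28}\right) = - \frac{443}{180} - 10 = - \frac{2243}{180} \approx -12.461$)
$H 12 = \left(- \frac{2243}{180}\right) 12 = - \frac{2243}{15}$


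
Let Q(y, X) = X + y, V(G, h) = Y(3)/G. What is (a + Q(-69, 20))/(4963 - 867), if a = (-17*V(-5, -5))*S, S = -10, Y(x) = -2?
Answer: 19/4096 ≈ 0.0046387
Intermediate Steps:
V(G, h) = -2/G
a = 68 (a = -(-34)/(-5)*(-10) = -(-34)*(-1)/5*(-10) = -17*2/5*(-10) = -34/5*(-10) = 68)
(a + Q(-69, 20))/(4963 - 867) = (68 + (20 - 69))/(4963 - 867) = (68 - 49)/4096 = 19*(1/4096) = 19/4096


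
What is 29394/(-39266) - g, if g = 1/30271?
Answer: -444912520/594310543 ≈ -0.74862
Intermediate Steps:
g = 1/30271 ≈ 3.3035e-5
29394/(-39266) - g = 29394/(-39266) - 1*1/30271 = 29394*(-1/39266) - 1/30271 = -14697/19633 - 1/30271 = -444912520/594310543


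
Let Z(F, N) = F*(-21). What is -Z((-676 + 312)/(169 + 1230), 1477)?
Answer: -7644/1399 ≈ -5.4639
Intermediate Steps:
Z(F, N) = -21*F
-Z((-676 + 312)/(169 + 1230), 1477) = -(-21)*(-676 + 312)/(169 + 1230) = -(-21)*(-364/1399) = -(-21)*(-364*1/1399) = -(-21)*(-364)/1399 = -1*7644/1399 = -7644/1399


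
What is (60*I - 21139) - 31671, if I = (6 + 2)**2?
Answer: -48970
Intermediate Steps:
I = 64 (I = 8**2 = 64)
(60*I - 21139) - 31671 = (60*64 - 21139) - 31671 = (3840 - 21139) - 31671 = -17299 - 31671 = -48970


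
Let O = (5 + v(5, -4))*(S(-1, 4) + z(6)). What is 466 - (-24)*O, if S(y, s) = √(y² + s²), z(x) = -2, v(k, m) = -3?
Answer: 370 + 48*√17 ≈ 567.91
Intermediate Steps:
S(y, s) = √(s² + y²)
O = -4 + 2*√17 (O = (5 - 3)*(√(4² + (-1)²) - 2) = 2*(√(16 + 1) - 2) = 2*(√17 - 2) = 2*(-2 + √17) = -4 + 2*√17 ≈ 4.2462)
466 - (-24)*O = 466 - (-24)*(-4 + 2*√17) = 466 - (96 - 48*√17) = 466 + (-96 + 48*√17) = 370 + 48*√17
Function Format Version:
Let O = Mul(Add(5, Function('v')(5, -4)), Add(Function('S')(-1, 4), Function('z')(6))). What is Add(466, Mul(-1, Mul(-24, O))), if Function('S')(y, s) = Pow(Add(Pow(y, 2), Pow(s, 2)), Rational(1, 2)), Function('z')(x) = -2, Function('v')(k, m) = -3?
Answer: Add(370, Mul(48, Pow(17, Rational(1, 2)))) ≈ 567.91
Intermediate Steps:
Function('S')(y, s) = Pow(Add(Pow(s, 2), Pow(y, 2)), Rational(1, 2))
O = Add(-4, Mul(2, Pow(17, Rational(1, 2)))) (O = Mul(Add(5, -3), Add(Pow(Add(Pow(4, 2), Pow(-1, 2)), Rational(1, 2)), -2)) = Mul(2, Add(Pow(Add(16, 1), Rational(1, 2)), -2)) = Mul(2, Add(Pow(17, Rational(1, 2)), -2)) = Mul(2, Add(-2, Pow(17, Rational(1, 2)))) = Add(-4, Mul(2, Pow(17, Rational(1, 2)))) ≈ 4.2462)
Add(466, Mul(-1, Mul(-24, O))) = Add(466, Mul(-1, Mul(-24, Add(-4, Mul(2, Pow(17, Rational(1, 2))))))) = Add(466, Mul(-1, Add(96, Mul(-48, Pow(17, Rational(1, 2)))))) = Add(466, Add(-96, Mul(48, Pow(17, Rational(1, 2))))) = Add(370, Mul(48, Pow(17, Rational(1, 2))))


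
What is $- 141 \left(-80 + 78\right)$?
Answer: $282$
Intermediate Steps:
$- 141 \left(-80 + 78\right) = \left(-141\right) \left(-2\right) = 282$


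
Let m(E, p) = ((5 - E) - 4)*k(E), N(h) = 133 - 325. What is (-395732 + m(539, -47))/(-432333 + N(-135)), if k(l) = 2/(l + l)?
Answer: 213300086/233130975 ≈ 0.91494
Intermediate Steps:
k(l) = 1/l (k(l) = 2/((2*l)) = 2*(1/(2*l)) = 1/l)
N(h) = -192
m(E, p) = (1 - E)/E (m(E, p) = ((5 - E) - 4)/E = (1 - E)/E)
(-395732 + m(539, -47))/(-432333 + N(-135)) = (-395732 + (1 - 1*539)/539)/(-432333 - 192) = (-395732 + (1 - 539)/539)/(-432525) = (-395732 + (1/539)*(-538))*(-1/432525) = (-395732 - 538/539)*(-1/432525) = -213300086/539*(-1/432525) = 213300086/233130975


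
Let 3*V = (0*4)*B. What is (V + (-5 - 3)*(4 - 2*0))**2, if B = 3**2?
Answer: 1024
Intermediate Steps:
B = 9
V = 0 (V = ((0*4)*9)/3 = (0*9)/3 = (1/3)*0 = 0)
(V + (-5 - 3)*(4 - 2*0))**2 = (0 + (-5 - 3)*(4 - 2*0))**2 = (0 - 8*(4 + 0))**2 = (0 - 8*4)**2 = (0 - 32)**2 = (-32)**2 = 1024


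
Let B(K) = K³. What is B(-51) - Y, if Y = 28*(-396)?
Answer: -121563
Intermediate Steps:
Y = -11088
B(-51) - Y = (-51)³ - 1*(-11088) = -132651 + 11088 = -121563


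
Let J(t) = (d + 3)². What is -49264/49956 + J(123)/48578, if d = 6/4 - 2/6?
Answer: -7176837901/7280287704 ≈ -0.98579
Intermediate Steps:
d = 7/6 (d = 6*(¼) - 2*⅙ = 3/2 - ⅓ = 7/6 ≈ 1.1667)
J(t) = 625/36 (J(t) = (7/6 + 3)² = (25/6)² = 625/36)
-49264/49956 + J(123)/48578 = -49264/49956 + (625/36)/48578 = -49264*1/49956 + (625/36)*(1/48578) = -12316/12489 + 625/1748808 = -7176837901/7280287704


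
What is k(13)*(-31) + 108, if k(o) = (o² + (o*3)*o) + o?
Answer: -21251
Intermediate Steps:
k(o) = o + 4*o² (k(o) = (o² + (3*o)*o) + o = (o² + 3*o²) + o = 4*o² + o = o + 4*o²)
k(13)*(-31) + 108 = (13*(1 + 4*13))*(-31) + 108 = (13*(1 + 52))*(-31) + 108 = (13*53)*(-31) + 108 = 689*(-31) + 108 = -21359 + 108 = -21251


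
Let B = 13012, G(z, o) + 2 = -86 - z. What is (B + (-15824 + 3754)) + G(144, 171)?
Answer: 710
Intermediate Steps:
G(z, o) = -88 - z (G(z, o) = -2 + (-86 - z) = -88 - z)
(B + (-15824 + 3754)) + G(144, 171) = (13012 + (-15824 + 3754)) + (-88 - 1*144) = (13012 - 12070) + (-88 - 144) = 942 - 232 = 710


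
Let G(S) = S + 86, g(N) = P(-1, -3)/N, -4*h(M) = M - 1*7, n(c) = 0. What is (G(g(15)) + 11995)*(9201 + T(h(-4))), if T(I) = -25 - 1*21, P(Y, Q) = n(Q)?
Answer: 110601555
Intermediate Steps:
P(Y, Q) = 0
h(M) = 7/4 - M/4 (h(M) = -(M - 1*7)/4 = -(M - 7)/4 = -(-7 + M)/4 = 7/4 - M/4)
g(N) = 0 (g(N) = 0/N = 0)
T(I) = -46 (T(I) = -25 - 21 = -46)
G(S) = 86 + S
(G(g(15)) + 11995)*(9201 + T(h(-4))) = ((86 + 0) + 11995)*(9201 - 46) = (86 + 11995)*9155 = 12081*9155 = 110601555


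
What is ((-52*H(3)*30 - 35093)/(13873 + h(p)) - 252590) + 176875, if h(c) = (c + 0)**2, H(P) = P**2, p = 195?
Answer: -561358029/7414 ≈ -75716.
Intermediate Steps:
h(c) = c**2
((-52*H(3)*30 - 35093)/(13873 + h(p)) - 252590) + 176875 = ((-52*3**2*30 - 35093)/(13873 + 195**2) - 252590) + 176875 = ((-52*9*30 - 35093)/(13873 + 38025) - 252590) + 176875 = ((-468*30 - 35093)/51898 - 252590) + 176875 = ((-14040 - 35093)*(1/51898) - 252590) + 176875 = (-49133*1/51898 - 252590) + 176875 = (-7019/7414 - 252590) + 176875 = -1872709279/7414 + 176875 = -561358029/7414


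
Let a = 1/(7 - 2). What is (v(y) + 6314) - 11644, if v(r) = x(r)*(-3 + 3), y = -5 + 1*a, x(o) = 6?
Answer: -5330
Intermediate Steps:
a = ⅕ (a = 1/5 = ⅕ ≈ 0.20000)
y = -24/5 (y = -5 + 1*(⅕) = -5 + ⅕ = -24/5 ≈ -4.8000)
v(r) = 0 (v(r) = 6*(-3 + 3) = 6*0 = 0)
(v(y) + 6314) - 11644 = (0 + 6314) - 11644 = 6314 - 11644 = -5330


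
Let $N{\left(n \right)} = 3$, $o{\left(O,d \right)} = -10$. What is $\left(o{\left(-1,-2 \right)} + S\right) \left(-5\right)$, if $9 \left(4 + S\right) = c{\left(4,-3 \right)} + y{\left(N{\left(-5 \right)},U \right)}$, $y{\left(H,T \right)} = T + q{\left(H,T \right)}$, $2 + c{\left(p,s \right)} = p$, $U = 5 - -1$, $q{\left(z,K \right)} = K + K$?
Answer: $\frac{530}{9} \approx 58.889$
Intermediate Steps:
$q{\left(z,K \right)} = 2 K$
$U = 6$ ($U = 5 + 1 = 6$)
$c{\left(p,s \right)} = -2 + p$
$y{\left(H,T \right)} = 3 T$ ($y{\left(H,T \right)} = T + 2 T = 3 T$)
$S = - \frac{16}{9}$ ($S = -4 + \frac{\left(-2 + 4\right) + 3 \cdot 6}{9} = -4 + \frac{2 + 18}{9} = -4 + \frac{1}{9} \cdot 20 = -4 + \frac{20}{9} = - \frac{16}{9} \approx -1.7778$)
$\left(o{\left(-1,-2 \right)} + S\right) \left(-5\right) = \left(-10 - \frac{16}{9}\right) \left(-5\right) = \left(- \frac{106}{9}\right) \left(-5\right) = \frac{530}{9}$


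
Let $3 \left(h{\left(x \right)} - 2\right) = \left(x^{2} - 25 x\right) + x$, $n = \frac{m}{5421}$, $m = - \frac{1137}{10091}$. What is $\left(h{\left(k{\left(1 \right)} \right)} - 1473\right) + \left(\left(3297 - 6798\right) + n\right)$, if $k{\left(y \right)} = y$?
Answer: $- \frac{272404255480}{54703311} \approx -4979.7$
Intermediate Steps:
$m = - \frac{1137}{10091}$ ($m = \left(-1137\right) \frac{1}{10091} = - \frac{1137}{10091} \approx -0.11267$)
$n = - \frac{379}{18234437}$ ($n = - \frac{1137}{10091 \cdot 5421} = \left(- \frac{1137}{10091}\right) \frac{1}{5421} = - \frac{379}{18234437} \approx -2.0785 \cdot 10^{-5}$)
$h{\left(x \right)} = 2 - 8 x + \frac{x^{2}}{3}$ ($h{\left(x \right)} = 2 + \frac{\left(x^{2} - 25 x\right) + x}{3} = 2 + \frac{x^{2} - 24 x}{3} = 2 + \left(- 8 x + \frac{x^{2}}{3}\right) = 2 - 8 x + \frac{x^{2}}{3}$)
$\left(h{\left(k{\left(1 \right)} \right)} - 1473\right) + \left(\left(3297 - 6798\right) + n\right) = \left(\left(2 - 8 + \frac{1^{2}}{3}\right) - 1473\right) + \left(\left(3297 - 6798\right) - \frac{379}{18234437}\right) = \left(\left(2 - 8 + \frac{1}{3} \cdot 1\right) - 1473\right) - \frac{63838764316}{18234437} = \left(\left(2 - 8 + \frac{1}{3}\right) - 1473\right) - \frac{63838764316}{18234437} = \left(- \frac{17}{3} - 1473\right) - \frac{63838764316}{18234437} = - \frac{4436}{3} - \frac{63838764316}{18234437} = - \frac{272404255480}{54703311}$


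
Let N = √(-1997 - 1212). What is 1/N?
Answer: -I*√3209/3209 ≈ -0.017653*I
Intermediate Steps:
N = I*√3209 (N = √(-3209) = I*√3209 ≈ 56.648*I)
1/N = 1/(I*√3209) = -I*√3209/3209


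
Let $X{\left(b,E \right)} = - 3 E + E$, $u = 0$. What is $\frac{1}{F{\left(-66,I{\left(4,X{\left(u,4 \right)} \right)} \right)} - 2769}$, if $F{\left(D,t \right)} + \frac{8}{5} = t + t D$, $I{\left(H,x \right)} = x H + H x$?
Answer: $\frac{5}{6947} \approx 0.00071974$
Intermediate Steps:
$X{\left(b,E \right)} = - 2 E$
$I{\left(H,x \right)} = 2 H x$ ($I{\left(H,x \right)} = H x + H x = 2 H x$)
$F{\left(D,t \right)} = - \frac{8}{5} + t + D t$ ($F{\left(D,t \right)} = - \frac{8}{5} + \left(t + t D\right) = - \frac{8}{5} + \left(t + D t\right) = - \frac{8}{5} + t + D t$)
$\frac{1}{F{\left(-66,I{\left(4,X{\left(u,4 \right)} \right)} \right)} - 2769} = \frac{1}{\left(- \frac{8}{5} + 2 \cdot 4 \left(\left(-2\right) 4\right) - 66 \cdot 2 \cdot 4 \left(\left(-2\right) 4\right)\right) - 2769} = \frac{1}{\left(- \frac{8}{5} + 2 \cdot 4 \left(-8\right) - 66 \cdot 2 \cdot 4 \left(-8\right)\right) - 2769} = \frac{1}{\left(- \frac{8}{5} - 64 - -4224\right) - 2769} = \frac{1}{\left(- \frac{8}{5} - 64 + 4224\right) - 2769} = \frac{1}{\frac{20792}{5} - 2769} = \frac{1}{\frac{6947}{5}} = \frac{5}{6947}$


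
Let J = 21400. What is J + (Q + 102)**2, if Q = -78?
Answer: 21976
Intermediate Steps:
J + (Q + 102)**2 = 21400 + (-78 + 102)**2 = 21400 + 24**2 = 21400 + 576 = 21976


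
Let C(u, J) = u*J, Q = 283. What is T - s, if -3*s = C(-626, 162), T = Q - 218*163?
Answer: -69055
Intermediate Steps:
T = -35251 (T = 283 - 218*163 = 283 - 35534 = -35251)
C(u, J) = J*u
s = 33804 (s = -54*(-626) = -⅓*(-101412) = 33804)
T - s = -35251 - 1*33804 = -35251 - 33804 = -69055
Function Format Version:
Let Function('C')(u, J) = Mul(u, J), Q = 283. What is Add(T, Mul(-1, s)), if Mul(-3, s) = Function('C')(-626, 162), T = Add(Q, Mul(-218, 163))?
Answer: -69055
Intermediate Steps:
T = -35251 (T = Add(283, Mul(-218, 163)) = Add(283, -35534) = -35251)
Function('C')(u, J) = Mul(J, u)
s = 33804 (s = Mul(Rational(-1, 3), Mul(162, -626)) = Mul(Rational(-1, 3), -101412) = 33804)
Add(T, Mul(-1, s)) = Add(-35251, Mul(-1, 33804)) = Add(-35251, -33804) = -69055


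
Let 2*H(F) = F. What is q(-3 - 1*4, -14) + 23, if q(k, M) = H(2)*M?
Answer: 9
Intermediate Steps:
H(F) = F/2
q(k, M) = M (q(k, M) = ((½)*2)*M = 1*M = M)
q(-3 - 1*4, -14) + 23 = -14 + 23 = 9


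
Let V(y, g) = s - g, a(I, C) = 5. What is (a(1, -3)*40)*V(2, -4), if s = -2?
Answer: 400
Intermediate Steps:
V(y, g) = -2 - g
(a(1, -3)*40)*V(2, -4) = (5*40)*(-2 - 1*(-4)) = 200*(-2 + 4) = 200*2 = 400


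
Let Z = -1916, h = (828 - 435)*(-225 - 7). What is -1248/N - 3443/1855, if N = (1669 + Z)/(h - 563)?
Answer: -16336946537/35245 ≈ -4.6353e+5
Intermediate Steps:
h = -91176 (h = 393*(-232) = -91176)
N = 247/91739 (N = (1669 - 1916)/(-91176 - 563) = -247/(-91739) = -247*(-1/91739) = 247/91739 ≈ 0.0026924)
-1248/N - 3443/1855 = -1248/247/91739 - 3443/1855 = -1248*91739/247 - 3443*1/1855 = -8806944/19 - 3443/1855 = -16336946537/35245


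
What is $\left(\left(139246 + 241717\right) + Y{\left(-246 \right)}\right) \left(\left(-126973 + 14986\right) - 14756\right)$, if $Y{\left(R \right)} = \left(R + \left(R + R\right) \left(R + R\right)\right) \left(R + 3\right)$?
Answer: $7399359128573$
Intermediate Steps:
$Y{\left(R \right)} = \left(3 + R\right) \left(R + 4 R^{2}\right)$ ($Y{\left(R \right)} = \left(R + 2 R 2 R\right) \left(3 + R\right) = \left(R + 4 R^{2}\right) \left(3 + R\right) = \left(3 + R\right) \left(R + 4 R^{2}\right)$)
$\left(\left(139246 + 241717\right) + Y{\left(-246 \right)}\right) \left(\left(-126973 + 14986\right) - 14756\right) = \left(\left(139246 + 241717\right) - 246 \left(3 + 4 \left(-246\right)^{2} + 13 \left(-246\right)\right)\right) \left(\left(-126973 + 14986\right) - 14756\right) = \left(380963 - 246 \left(3 + 4 \cdot 60516 - 3198\right)\right) \left(-111987 - 14756\right) = \left(380963 - 246 \left(3 + 242064 - 3198\right)\right) \left(-126743\right) = \left(380963 - 58761774\right) \left(-126743\right) = \left(-58380811\right) \left(-126743\right) = 7399359128573$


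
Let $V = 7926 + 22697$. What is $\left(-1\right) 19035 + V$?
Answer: $11588$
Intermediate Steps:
$V = 30623$
$\left(-1\right) 19035 + V = \left(-1\right) 19035 + 30623 = -19035 + 30623 = 11588$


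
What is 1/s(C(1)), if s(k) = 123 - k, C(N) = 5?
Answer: 1/118 ≈ 0.0084746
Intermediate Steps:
1/s(C(1)) = 1/(123 - 1*5) = 1/(123 - 5) = 1/118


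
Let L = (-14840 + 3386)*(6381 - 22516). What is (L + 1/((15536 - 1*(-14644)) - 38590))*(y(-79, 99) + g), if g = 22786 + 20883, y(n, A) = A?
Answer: 34013306329265716/4205 ≈ 8.0888e+12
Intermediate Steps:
g = 43669
L = 184810290 (L = -11454*(-16135) = 184810290)
(L + 1/((15536 - 1*(-14644)) - 38590))*(y(-79, 99) + g) = (184810290 + 1/((15536 - 1*(-14644)) - 38590))*(99 + 43669) = (184810290 + 1/((15536 + 14644) - 38590))*43768 = (184810290 + 1/(30180 - 38590))*43768 = (184810290 + 1/(-8410))*43768 = (184810290 - 1/8410)*43768 = (1554254538899/8410)*43768 = 34013306329265716/4205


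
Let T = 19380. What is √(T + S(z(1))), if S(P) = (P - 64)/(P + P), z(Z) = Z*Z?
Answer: √77394/2 ≈ 139.10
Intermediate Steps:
z(Z) = Z²
S(P) = (-64 + P)/(2*P) (S(P) = (-64 + P)/((2*P)) = (-64 + P)*(1/(2*P)) = (-64 + P)/(2*P))
√(T + S(z(1))) = √(19380 + (-64 + 1²)/(2*(1²))) = √(19380 + (½)*(-64 + 1)/1) = √(19380 + (½)*1*(-63)) = √(19380 - 63/2) = √(38697/2) = √77394/2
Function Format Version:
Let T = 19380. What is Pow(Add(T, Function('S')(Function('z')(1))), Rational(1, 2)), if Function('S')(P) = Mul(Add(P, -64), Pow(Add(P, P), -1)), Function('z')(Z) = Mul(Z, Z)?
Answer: Mul(Rational(1, 2), Pow(77394, Rational(1, 2))) ≈ 139.10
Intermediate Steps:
Function('z')(Z) = Pow(Z, 2)
Function('S')(P) = Mul(Rational(1, 2), Pow(P, -1), Add(-64, P)) (Function('S')(P) = Mul(Add(-64, P), Pow(Mul(2, P), -1)) = Mul(Add(-64, P), Mul(Rational(1, 2), Pow(P, -1))) = Mul(Rational(1, 2), Pow(P, -1), Add(-64, P)))
Pow(Add(T, Function('S')(Function('z')(1))), Rational(1, 2)) = Pow(Add(19380, Mul(Rational(1, 2), Pow(Pow(1, 2), -1), Add(-64, Pow(1, 2)))), Rational(1, 2)) = Pow(Add(19380, Mul(Rational(1, 2), Pow(1, -1), Add(-64, 1))), Rational(1, 2)) = Pow(Add(19380, Mul(Rational(1, 2), 1, -63)), Rational(1, 2)) = Pow(Add(19380, Rational(-63, 2)), Rational(1, 2)) = Pow(Rational(38697, 2), Rational(1, 2)) = Mul(Rational(1, 2), Pow(77394, Rational(1, 2)))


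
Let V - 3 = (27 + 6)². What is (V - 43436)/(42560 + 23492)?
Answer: -10586/16513 ≈ -0.64107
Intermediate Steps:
V = 1092 (V = 3 + (27 + 6)² = 3 + 33² = 3 + 1089 = 1092)
(V - 43436)/(42560 + 23492) = (1092 - 43436)/(42560 + 23492) = -42344/66052 = -42344*1/66052 = -10586/16513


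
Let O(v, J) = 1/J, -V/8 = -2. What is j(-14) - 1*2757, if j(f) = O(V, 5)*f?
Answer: -13799/5 ≈ -2759.8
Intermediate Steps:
V = 16 (V = -8*(-2) = 16)
j(f) = f/5
j(-14) - 1*2757 = (⅕)*(-14) - 1*2757 = -14/5 - 2757 = -13799/5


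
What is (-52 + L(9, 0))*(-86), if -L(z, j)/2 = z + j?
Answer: 6020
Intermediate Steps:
L(z, j) = -2*j - 2*z (L(z, j) = -2*(z + j) = -2*(j + z) = -2*j - 2*z)
(-52 + L(9, 0))*(-86) = (-52 + (-2*0 - 2*9))*(-86) = (-52 + (0 - 18))*(-86) = (-52 - 18)*(-86) = -70*(-86) = 6020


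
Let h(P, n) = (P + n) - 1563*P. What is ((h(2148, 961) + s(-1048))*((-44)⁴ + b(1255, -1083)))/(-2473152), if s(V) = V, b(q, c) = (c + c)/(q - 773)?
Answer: 1010258564366313/198676544 ≈ 5.0849e+6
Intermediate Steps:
b(q, c) = 2*c/(-773 + q) (b(q, c) = (2*c)/(-773 + q) = 2*c/(-773 + q))
h(P, n) = n - 1562*P
((h(2148, 961) + s(-1048))*((-44)⁴ + b(1255, -1083)))/(-2473152) = (((961 - 1562*2148) - 1048)*((-44)⁴ + 2*(-1083)/(-773 + 1255)))/(-2473152) = (((961 - 3355176) - 1048)*(3748096 + 2*(-1083)/482))*(-1/2473152) = ((-3354215 - 1048)*(3748096 + 2*(-1083)*(1/482)))*(-1/2473152) = -3355263*(3748096 - 1083/241)*(-1/2473152) = -3355263*903290053/241*(-1/2473152) = -3030775693098939/241*(-1/2473152) = 1010258564366313/198676544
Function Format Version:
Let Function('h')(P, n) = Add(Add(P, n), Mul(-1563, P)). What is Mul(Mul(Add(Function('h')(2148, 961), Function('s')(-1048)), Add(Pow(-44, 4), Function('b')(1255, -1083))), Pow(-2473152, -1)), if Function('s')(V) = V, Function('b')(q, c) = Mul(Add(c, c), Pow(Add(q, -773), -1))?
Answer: Rational(1010258564366313, 198676544) ≈ 5.0849e+6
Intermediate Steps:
Function('b')(q, c) = Mul(2, c, Pow(Add(-773, q), -1)) (Function('b')(q, c) = Mul(Mul(2, c), Pow(Add(-773, q), -1)) = Mul(2, c, Pow(Add(-773, q), -1)))
Function('h')(P, n) = Add(n, Mul(-1562, P))
Mul(Mul(Add(Function('h')(2148, 961), Function('s')(-1048)), Add(Pow(-44, 4), Function('b')(1255, -1083))), Pow(-2473152, -1)) = Mul(Mul(Add(Add(961, Mul(-1562, 2148)), -1048), Add(Pow(-44, 4), Mul(2, -1083, Pow(Add(-773, 1255), -1)))), Pow(-2473152, -1)) = Mul(Mul(Add(Add(961, -3355176), -1048), Add(3748096, Mul(2, -1083, Pow(482, -1)))), Rational(-1, 2473152)) = Mul(Mul(Add(-3354215, -1048), Add(3748096, Mul(2, -1083, Rational(1, 482)))), Rational(-1, 2473152)) = Mul(Mul(-3355263, Add(3748096, Rational(-1083, 241))), Rational(-1, 2473152)) = Mul(Mul(-3355263, Rational(903290053, 241)), Rational(-1, 2473152)) = Mul(Rational(-3030775693098939, 241), Rational(-1, 2473152)) = Rational(1010258564366313, 198676544)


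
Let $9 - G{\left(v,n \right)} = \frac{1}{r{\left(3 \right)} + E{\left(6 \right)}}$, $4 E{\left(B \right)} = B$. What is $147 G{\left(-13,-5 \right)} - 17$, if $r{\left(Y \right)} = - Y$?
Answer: $1404$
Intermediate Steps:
$E{\left(B \right)} = \frac{B}{4}$
$G{\left(v,n \right)} = \frac{29}{3}$ ($G{\left(v,n \right)} = 9 - \frac{1}{\left(-1\right) 3 + \frac{1}{4} \cdot 6} = 9 - \frac{1}{-3 + \frac{3}{2}} = 9 - \frac{1}{- \frac{3}{2}} = 9 - - \frac{2}{3} = 9 + \frac{2}{3} = \frac{29}{3}$)
$147 G{\left(-13,-5 \right)} - 17 = 147 \cdot \frac{29}{3} - 17 = 1421 - 17 = 1404$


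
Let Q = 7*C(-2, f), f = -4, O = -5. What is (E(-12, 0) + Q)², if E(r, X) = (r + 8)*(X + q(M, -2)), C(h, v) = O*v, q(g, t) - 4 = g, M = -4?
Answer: 19600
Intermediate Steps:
q(g, t) = 4 + g
C(h, v) = -5*v
E(r, X) = X*(8 + r) (E(r, X) = (r + 8)*(X + (4 - 4)) = (8 + r)*(X + 0) = (8 + r)*X = X*(8 + r))
Q = 140 (Q = 7*(-5*(-4)) = 7*20 = 140)
(E(-12, 0) + Q)² = (0*(8 - 12) + 140)² = (0*(-4) + 140)² = (0 + 140)² = 140² = 19600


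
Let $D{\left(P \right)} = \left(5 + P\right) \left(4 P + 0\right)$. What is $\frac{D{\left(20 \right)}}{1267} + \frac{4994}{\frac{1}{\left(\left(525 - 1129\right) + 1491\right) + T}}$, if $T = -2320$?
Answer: $- \frac{9067159334}{1267} \approx -7.1564 \cdot 10^{6}$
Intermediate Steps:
$D{\left(P \right)} = 4 P \left(5 + P\right)$ ($D{\left(P \right)} = \left(5 + P\right) 4 P = 4 P \left(5 + P\right)$)
$\frac{D{\left(20 \right)}}{1267} + \frac{4994}{\frac{1}{\left(\left(525 - 1129\right) + 1491\right) + T}} = \frac{4 \cdot 20 \left(5 + 20\right)}{1267} + \frac{4994}{\frac{1}{\left(\left(525 - 1129\right) + 1491\right) - 2320}} = 4 \cdot 20 \cdot 25 \cdot \frac{1}{1267} + \frac{4994}{\frac{1}{\left(-604 + 1491\right) - 2320}} = 2000 \cdot \frac{1}{1267} + \frac{4994}{\frac{1}{887 - 2320}} = \frac{2000}{1267} + \frac{4994}{\frac{1}{-1433}} = \frac{2000}{1267} + \frac{4994}{- \frac{1}{1433}} = \frac{2000}{1267} + 4994 \left(-1433\right) = \frac{2000}{1267} - 7156402 = - \frac{9067159334}{1267}$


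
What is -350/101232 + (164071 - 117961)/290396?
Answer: 30040585/193403736 ≈ 0.15533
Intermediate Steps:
-350/101232 + (164071 - 117961)/290396 = -350*1/101232 + 46110*(1/290396) = -175/50616 + 23055/145198 = 30040585/193403736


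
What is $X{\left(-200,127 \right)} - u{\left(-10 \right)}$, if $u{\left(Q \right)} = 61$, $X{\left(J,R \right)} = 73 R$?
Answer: $9210$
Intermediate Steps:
$X{\left(-200,127 \right)} - u{\left(-10 \right)} = 73 \cdot 127 - 61 = 9271 - 61 = 9210$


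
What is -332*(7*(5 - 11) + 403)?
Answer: -119852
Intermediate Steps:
-332*(7*(5 - 11) + 403) = -332*(7*(-6) + 403) = -332*(-42 + 403) = -332*361 = -119852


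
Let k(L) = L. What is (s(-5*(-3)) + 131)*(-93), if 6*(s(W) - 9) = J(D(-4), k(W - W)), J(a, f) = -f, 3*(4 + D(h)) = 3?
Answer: -13020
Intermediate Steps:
D(h) = -3 (D(h) = -4 + (⅓)*3 = -4 + 1 = -3)
s(W) = 9 (s(W) = 9 + (-(W - W))/6 = 9 + (-1*0)/6 = 9 + (⅙)*0 = 9 + 0 = 9)
(s(-5*(-3)) + 131)*(-93) = (9 + 131)*(-93) = 140*(-93) = -13020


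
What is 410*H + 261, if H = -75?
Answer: -30489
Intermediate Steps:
410*H + 261 = 410*(-75) + 261 = -30750 + 261 = -30489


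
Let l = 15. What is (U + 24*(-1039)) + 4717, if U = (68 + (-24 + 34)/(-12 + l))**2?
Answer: -136175/9 ≈ -15131.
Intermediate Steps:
U = 45796/9 (U = (68 + (-24 + 34)/(-12 + 15))**2 = (68 + 10/3)**2 = (214/3)**2 = 45796/9 ≈ 5088.4)
(U + 24*(-1039)) + 4717 = (45796/9 + 24*(-1039)) + 4717 = (45796/9 - 24936) + 4717 = -178628/9 + 4717 = -136175/9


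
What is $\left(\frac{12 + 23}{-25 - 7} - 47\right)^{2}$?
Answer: $\frac{2368521}{1024} \approx 2313.0$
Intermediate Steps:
$\left(\frac{12 + 23}{-25 - 7} - 47\right)^{2} = \left(\frac{35}{-32} - 47\right)^{2} = \left(35 \left(- \frac{1}{32}\right) - 47\right)^{2} = \left(- \frac{35}{32} - 47\right)^{2} = \left(- \frac{1539}{32}\right)^{2} = \frac{2368521}{1024}$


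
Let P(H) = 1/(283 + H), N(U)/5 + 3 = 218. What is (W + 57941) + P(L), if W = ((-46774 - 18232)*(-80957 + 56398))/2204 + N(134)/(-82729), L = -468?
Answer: 13194203800725927/16865961230 ≈ 7.8230e+5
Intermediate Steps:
N(U) = 1075 (N(U) = -15 + 5*218 = -15 + 1090 = 1075)
W = 66037693147383/91167358 (W = ((-46774 - 18232)*(-80957 + 56398))/2204 + 1075/(-82729) = -65006*(-24559)*(1/2204) + 1075*(-1/82729) = 1596482354*(1/2204) - 1075/82729 = 798241177/1102 - 1075/82729 = 66037693147383/91167358 ≈ 7.2436e+5)
(W + 57941) + P(L) = (66037693147383/91167358 + 57941) + 1/(283 - 468) = 71320021037261/91167358 + 1/(-185) = 71320021037261/91167358 - 1/185 = 13194203800725927/16865961230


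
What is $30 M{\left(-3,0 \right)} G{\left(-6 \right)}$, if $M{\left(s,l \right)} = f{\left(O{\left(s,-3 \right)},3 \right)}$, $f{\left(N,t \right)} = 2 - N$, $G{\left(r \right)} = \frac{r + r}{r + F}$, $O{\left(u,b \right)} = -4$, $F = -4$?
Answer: $216$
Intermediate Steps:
$G{\left(r \right)} = \frac{2 r}{-4 + r}$ ($G{\left(r \right)} = \frac{r + r}{r - 4} = \frac{2 r}{-4 + r}$)
$M{\left(s,l \right)} = 6$ ($M{\left(s,l \right)} = 2 - -4 = 2 + 4 = 6$)
$30 M{\left(-3,0 \right)} G{\left(-6 \right)} = 30 \cdot 6 \cdot 2 \left(-6\right) \frac{1}{-4 - 6} = 180 \cdot 2 \left(-6\right) \frac{1}{-10} = 180 \cdot 2 \left(-6\right) \left(- \frac{1}{10}\right) = 180 \cdot \frac{6}{5} = 216$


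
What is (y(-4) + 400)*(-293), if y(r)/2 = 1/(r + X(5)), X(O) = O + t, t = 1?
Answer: -117493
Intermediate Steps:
X(O) = 1 + O (X(O) = O + 1 = 1 + O)
y(r) = 2/(6 + r) (y(r) = 2/(r + (1 + 5)) = 2/(r + 6) = 2/(6 + r))
(y(-4) + 400)*(-293) = (2/(6 - 4) + 400)*(-293) = (2/2 + 400)*(-293) = (2*(½) + 400)*(-293) = (1 + 400)*(-293) = 401*(-293) = -117493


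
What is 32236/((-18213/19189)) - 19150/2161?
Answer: -1337092820194/39358293 ≈ -33972.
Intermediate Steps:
32236/((-18213/19189)) - 19150/2161 = 32236/((-18213*1/19189)) - 19150*1/2161 = 32236/(-18213/19189) - 19150/2161 = 32236*(-19189/18213) - 19150/2161 = -618576604/18213 - 19150/2161 = -1337092820194/39358293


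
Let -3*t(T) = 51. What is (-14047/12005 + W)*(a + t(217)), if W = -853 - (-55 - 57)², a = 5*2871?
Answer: -2306196068816/12005 ≈ -1.9210e+8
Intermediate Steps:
t(T) = -17 (t(T) = -⅓*51 = -17)
a = 14355
W = -13397 (W = -853 - 1*(-112)² = -853 - 1*12544 = -853 - 12544 = -13397)
(-14047/12005 + W)*(a + t(217)) = (-14047/12005 - 13397)*(14355 - 17) = (-14047*1/12005 - 13397)*14338 = (-14047/12005 - 13397)*14338 = -160845032/12005*14338 = -2306196068816/12005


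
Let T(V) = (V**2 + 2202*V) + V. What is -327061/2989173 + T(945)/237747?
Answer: 2938204473071/236888971077 ≈ 12.403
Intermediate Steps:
T(V) = V**2 + 2203*V
-327061/2989173 + T(945)/237747 = -327061/2989173 + (945*(2203 + 945))/237747 = -327061*1/2989173 + (945*3148)*(1/237747) = -327061/2989173 + 2974860*(1/237747) = -327061/2989173 + 991620/79249 = 2938204473071/236888971077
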